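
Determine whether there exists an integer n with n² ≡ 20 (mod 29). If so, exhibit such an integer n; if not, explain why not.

n = 7

Take n = 7. Then 7² = 49 = 1·29 + 20, so 7² ≡ 20 (mod 29).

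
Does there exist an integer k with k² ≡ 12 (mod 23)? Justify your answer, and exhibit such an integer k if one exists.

k = 14

Take k = 14. Then 14² = 196 = 8·23 + 12, so 14² ≡ 12 (mod 23).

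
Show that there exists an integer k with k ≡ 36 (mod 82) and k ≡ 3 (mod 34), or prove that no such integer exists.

Both moduli are multiples of 2 = gcd(82, 34), so any solution would satisfy k ≡ 36 and k ≡ 3 modulo 2 simultaneously.
These are incompatible: 36 − 3 = 33 is not divisible by 2.
So no integer satisfies both congruences.

There is no such integer.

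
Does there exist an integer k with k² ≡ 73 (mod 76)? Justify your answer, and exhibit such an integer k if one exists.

Take k = 15. Then 15² = 225 = 2·76 + 73, so 15² ≡ 73 (mod 76).

k = 15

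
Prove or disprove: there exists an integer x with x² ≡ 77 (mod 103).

No, no such integer exists.

Apply Euler's criterion with the prime 103: 77 is a quadratic residue iff 77^51 ≡ 1 (mod 103), and a non-residue iff it is ≡ −1.
Repeated squaring mod 103: 77^2 = 5929 ≡ 58; 77^4 ≡ 58² = 3364 ≡ 68; 77^8 ≡ 68² = 4624 ≡ 92; 77^16 ≡ 92² = 8464 ≡ 18; 77^32 ≡ 18² = 324 ≡ 15.
Since 51 = 32 + 16 + 2 + 1, 77^51 ≡ 15 · 18 · 58 · 77; multiplying out mod 103: 15·18 = 270 ≡ 64, then 64·58 = 3712 ≡ 4, then 4·77 = 308 ≡ 102. Thus 77^51 ≡ 102 ≡ −1 (mod 103).
The value −1 means 77 is a non-residue modulo 103, so x² ≡ 77 (mod 103) is impossible.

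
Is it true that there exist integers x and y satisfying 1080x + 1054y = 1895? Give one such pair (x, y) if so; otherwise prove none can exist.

No such integers exist.

Both 1080 and 1054 are divisible by gcd(1080, 1054) = 2, hence so is any combination 1080x + 1054y.
However 1895 leaves remainder 1 on division by 2.
Hence no integers x, y satisfy the equation.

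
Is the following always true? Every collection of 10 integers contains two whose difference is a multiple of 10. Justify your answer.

No; for instance {21, 22, 23, 24, 25, 26, 27, 28, 29, 30} is a counterexample.

Consider the 10 integers 21, 22, …, 30. They lie in distinct residue classes modulo 10, since 10 ≤ 10.
No two share a residue, so no pair has difference divisible by 10; the claim fails for this set.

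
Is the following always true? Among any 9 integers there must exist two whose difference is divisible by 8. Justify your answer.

There are exactly 8 possible remainders on division by 8.
With 9 integers and only 8 classes, the pigeonhole principle forces two of them, say a and b, into the same class.
Then a ≡ b (mod 8), i.e. 8 ∣ (a − b).

True.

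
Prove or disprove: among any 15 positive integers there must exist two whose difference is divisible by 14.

There are exactly 14 possible remainders on division by 14.
Placing 15 integers into 14 classes, some class receives at least two — say a and b.
Equal remainders mean a − b ≡ 0 (mod 14), so 14 divides their difference.

Yes, this is always true.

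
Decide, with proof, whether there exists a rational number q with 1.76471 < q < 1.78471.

Look for a denominator N such that an integer falls strictly between N·1.76471 and N·1.78471. N = 9 works: 9·1.76471 = 15.88239 < 16 < 16.06239 = 9·1.78471.
Dividing back, 1.76471 < 16/9 < 1.78471, and 16/9 is rational.

q = 16/9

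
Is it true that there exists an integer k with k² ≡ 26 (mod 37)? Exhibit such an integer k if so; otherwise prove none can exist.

k = 10 works: 10² = 100, and 100 − 26 = 74 = 2·37.

k = 10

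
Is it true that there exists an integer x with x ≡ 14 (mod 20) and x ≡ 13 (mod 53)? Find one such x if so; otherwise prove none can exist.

x = 914

The moduli 20 and 53 are coprime, so by the Chinese Remainder Theorem a unique solution modulo 1060 exists.
Any solution of the first congruence is x = 14 + 20t; substituting into the second, 20t ≡ 13 − 14 ≡ 52 (mod 53).
Since 20·8 = 160 = 3·53 + 1, the inverse of 20 mod 53 is 8.
Multiplying by 8: t ≡ 8·52 = 416 ≡ 45 (mod 53).
With t = 45: x = 14 + 20·45 = 914.
Check: 914 mod 20 = 14, 914 mod 53 = 13. ✓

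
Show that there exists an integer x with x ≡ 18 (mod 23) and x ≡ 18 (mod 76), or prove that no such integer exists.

x = 18

gcd(23, 76) = 1, so the Chinese Remainder Theorem guarantees exactly one residue class mod 1748 satisfying both.
Any solution of the first congruence is x = 18 + 23t; substituting into the second, 23t ≡ 18 − 18 ≡ 0 (mod 76).
t = 0 satisfies this.
Taking t = 0 gives x = 18 + 23·0 = 18.
Check: 18 mod 23 = 18, 18 mod 76 = 18. ✓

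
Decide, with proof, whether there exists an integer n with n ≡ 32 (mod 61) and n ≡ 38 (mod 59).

n = 215

gcd(61, 59) = 1, so the Chinese Remainder Theorem guarantees exactly one residue class mod 3599 satisfying both.
Any solution of the first congruence is n = 32 + 61t; substituting into the second, 61t ≡ 38 − 32 ≡ 6 (mod 59).
61 ≡ 2 (mod 59), so this reads 2t ≡ 6 (mod 59). Since 2·30 = 60 = 1·59 + 1, the inverse of 2 mod 59 is 30.
Therefore t ≡ 30·6 = 180 ≡ 3 (mod 59).
Taking t = 3 gives n = 32 + 61·3 = 215.
Verify: 215 = 3·61 + 32 and 215 = 3·59 + 38. ✓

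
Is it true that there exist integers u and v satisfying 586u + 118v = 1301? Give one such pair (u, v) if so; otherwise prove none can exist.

gcd(586, 118) = 2, so every integer of the form 586u + 118v is a multiple of 2.
However 1301 leaves remainder 1 on division by 2.
Hence no integers u, v satisfy the equation.

There are no such integers.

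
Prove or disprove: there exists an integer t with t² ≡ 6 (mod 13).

No such integer exists.

Computing t² mod 13 for t = 0, 1, …, 6 (enough, by the symmetry t ↦ 13 − t) gives 0, 1, 4, 9, 3, 12, 10.
So the quadratic residues mod 13 are {0, 1, 3, 4, 9, 10, 12}, and 6 is not among them.
Hence no integer t has t² ≡ 6 (mod 13).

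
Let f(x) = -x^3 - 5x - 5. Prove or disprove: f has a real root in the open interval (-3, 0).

Such a root exists.

f(-3) = 37 and f(0) = -5, which have opposite signs.
As a polynomial, f is continuous on every closed interval.
By the Intermediate Value Theorem f must vanish at some point of (-3, 0).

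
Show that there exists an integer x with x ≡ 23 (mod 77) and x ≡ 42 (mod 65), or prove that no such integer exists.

Since 77 and 65 share no common factor, CRT says the pair of congruences has a solution (unique mod 5005).
Any solution of the first congruence is x = 23 + 77t; substituting into the second, 77t ≡ 42 − 23 ≡ 19 (mod 65).
77 ≡ 12 (mod 65), so this reads 12t ≡ 19 (mod 65). To invert 12 modulo 65: 65 = 5·12 + 5, 12 = 2·5 + 2, 5 = 2·2 + 1, 2 = 2·1 + 0, and unwinding, 1 = 5 − 2·2 = 5 − 2·(12 − 2·5) = −2·12 + 5·5 = −2·12 + 5·(65 − 5·12) = 5·65 − 27·12. Thus 12⁻¹ ≡ -27 ≡ 38 (mod 65).
Multiplying by 38: t ≡ 38·19 = 722 ≡ 7 (mod 65).
Taking t = 7 gives x = 23 + 77·7 = 562.
Check: 562 mod 77 = 23, 562 mod 65 = 42. ✓

x = 562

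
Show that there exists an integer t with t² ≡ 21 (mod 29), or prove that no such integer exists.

29 is prime, so by Euler's criterion 21 is a square mod 29 iff 21^((29−1)/2) = 21^14 ≡ 1 (mod 29).
Squaring successively (mod 29): 21^2 = 441 ≡ 6; 21^4 ≡ 6² = 36 ≡ 7; 21^8 ≡ 7² = 49 ≡ 20.
Since 14 = 8 + 4 + 2, 21^14 ≡ 20 · 7 · 6; multiplying out mod 29: 20·7 = 140 ≡ 24, then 24·6 = 144 ≡ 28. Thus 21^14 ≡ 28 ≡ −1 (mod 29).
The value −1 means 21 is a non-residue modulo 29, so t² ≡ 21 (mod 29) is impossible.

No, no such integer exists.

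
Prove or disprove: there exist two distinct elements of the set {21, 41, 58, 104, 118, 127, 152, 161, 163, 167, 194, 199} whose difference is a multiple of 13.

Residues mod 13: 21↦8, 41↦2, 58↦6, 104↦0, 118↦1, 127↦10, 152↦9, 161↦5, 163↦7, 167↦11, 194↦12, 199↦4.
These 12 residues are pairwise different, hence no difference of two elements is divisible by 13.

No, no such pair exists.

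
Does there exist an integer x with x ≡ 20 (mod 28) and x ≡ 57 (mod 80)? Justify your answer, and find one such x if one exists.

No such integer exists.

Both moduli are multiples of 4 = gcd(28, 80), so any solution would satisfy x ≡ 20 and x ≡ 57 modulo 4 simultaneously.
These are incompatible: 20 − 57 = -37 is not divisible by 4.
So no integer satisfies both congruences.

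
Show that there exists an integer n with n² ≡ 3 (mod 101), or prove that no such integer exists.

There is no such integer.

101 is prime, so by Euler's criterion 3 is a square mod 101 iff 3^((101−1)/2) = 3^50 ≡ 1 (mod 101).
Repeated squaring mod 101: 3^2 = 9 ≡ 9; 3^4 ≡ 9² = 81 ≡ 81; 3^8 ≡ 81² = 6561 ≡ 97; 3^16 ≡ 97² = 9409 ≡ 16; 3^32 ≡ 16² = 256 ≡ 54.
Since 50 = 32 + 16 + 2, 3^50 ≡ 54 · 16 · 9; multiplying out mod 101: 54·16 = 864 ≡ 56, then 56·9 = 504 ≡ 100. Thus 3^50 ≡ 100 ≡ −1 (mod 101).
The value −1 means 3 is a non-residue modulo 101, so n² ≡ 3 (mod 101) is impossible.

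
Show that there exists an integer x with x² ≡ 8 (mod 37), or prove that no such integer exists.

No such integer exists.

37 is prime, so by Euler's criterion 8 is a square mod 37 iff 8^((37−1)/2) = 8^18 ≡ 1 (mod 37).
Repeated squaring mod 37: 8^2 = 64 ≡ 27; 8^4 ≡ 27² = 729 ≡ 26; 8^8 ≡ 26² = 676 ≡ 10; 8^16 ≡ 10² = 100 ≡ 26.
Since 18 = 16 + 2, 8^18 ≡ 26 · 27; multiplying out mod 37: 26·27 = 702 ≡ 36. Thus 8^18 ≡ 36 ≡ −1 (mod 37).
The value −1 means 8 is a non-residue modulo 37, so x² ≡ 8 (mod 37) is impossible.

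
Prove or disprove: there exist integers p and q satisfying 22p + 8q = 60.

gcd(22, 8) = 2, and 2 divides 60, so integer solutions exist.
Dividing through by 2 reduces the equation to 11p + 4q = 30.
Dividing repeatedly: 11 = 2·4 + 3, 4 = 1·3 + 1, 3 = 3·1 + 0.
Unwinding: 1 = 4 − 1·3 = 4 − (11 − 2·4) = −11 + 3·4, i.e. 11·(-1) + 4·3 = 1.
Scaling by 30 gives the particular solution (p, q) = (-30, 90).
Shifting by a multiple of (4, −11) keeps it a solution: p = -30 + 8·4 = 2, q = 90 − 8·11 = 2.
Check: 22·2 + 8·2 = 44 + 16 = 60. ✓

p = 2, q = 2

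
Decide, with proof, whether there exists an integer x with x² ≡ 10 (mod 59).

No, no such integer exists.

59 is prime, so by Euler's criterion 10 is a square mod 59 iff 10^((59−1)/2) = 10^29 ≡ 1 (mod 59).
Squaring successively (mod 59): 10^2 = 100 ≡ 41; 10^4 ≡ 41² = 1681 ≡ 29; 10^8 ≡ 29² = 841 ≡ 15; 10^16 ≡ 15² = 225 ≡ 48.
Since 29 = 16 + 8 + 4 + 1, 10^29 ≡ 48 · 15 · 29 · 10; multiplying out mod 59: 48·15 = 720 ≡ 12, then 12·29 = 348 ≡ 53, then 53·10 = 530 ≡ 58. Thus 10^29 ≡ 58 ≡ −1 (mod 59).
By Euler's criterion 10 is a quadratic non-residue mod 59: no x satisfies x² ≡ 10 (mod 59).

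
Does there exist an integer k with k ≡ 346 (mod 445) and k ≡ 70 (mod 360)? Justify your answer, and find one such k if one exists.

Both moduli are multiples of 5 = gcd(445, 360), so any solution would satisfy k ≡ 346 and k ≡ 70 modulo 5 simultaneously.
But 346 mod 5 = 1 while 70 mod 5 = 0, a contradiction.
So no integer satisfies both congruences.

There is no such integer.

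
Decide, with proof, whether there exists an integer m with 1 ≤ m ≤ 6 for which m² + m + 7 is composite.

m = 6

At m = 6: 6² + 6 + 7 = 49 = 7·7, which is composite.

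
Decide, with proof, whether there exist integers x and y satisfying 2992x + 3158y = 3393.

Any value of 2992x + 3158y is a multiple of gcd(2992, 3158) = 2.
But 3393 is not a multiple of 2 (it leaves remainder 1).
Therefore 2992x + 3158y = 3393 has no solution in integers.

No, no such integers exist.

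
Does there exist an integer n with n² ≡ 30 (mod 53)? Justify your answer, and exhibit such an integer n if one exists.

No such integer exists.

Apply Euler's criterion with the prime 53: 30 is a quadratic residue iff 30^26 ≡ 1 (mod 53), and a non-residue iff it is ≡ −1.
Squaring successively (mod 53): 30^2 = 900 ≡ 52; 30^4 ≡ 52² = 2704 ≡ 1; 30^8 ≡ 1² = 1 ≡ 1; 30^16 ≡ 1² = 1 ≡ 1.
Since 26 = 16 + 8 + 2, 30^26 ≡ 1 · 1 · 52; multiplying out mod 53: 1·1 = 1 ≡ 1, then 1·52 = 52 ≡ 52. Thus 30^26 ≡ 52 ≡ −1 (mod 53).
The value −1 means 30 is a non-residue modulo 53, so n² ≡ 30 (mod 53) is impossible.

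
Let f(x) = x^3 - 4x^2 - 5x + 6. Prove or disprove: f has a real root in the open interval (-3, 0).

f(-3) = -42 and f(0) = 6, which have opposite signs.
Since f is a polynomial it is continuous on [-3, 0].
By the Intermediate Value Theorem, f takes the value 0 somewhere in the open interval.

Such a root exists.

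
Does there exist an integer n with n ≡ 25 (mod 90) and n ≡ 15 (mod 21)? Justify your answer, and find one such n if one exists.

Reduce both congruences modulo 3, which divides 90 and 21: they say n ≡ 25 (mod 3) and n ≡ 15 (mod 3).
However 25 ≡ 1 and 15 ≡ 0 (mod 3), and 1 ≠ 0.
Therefore no such n exists.

No, no such integer exists.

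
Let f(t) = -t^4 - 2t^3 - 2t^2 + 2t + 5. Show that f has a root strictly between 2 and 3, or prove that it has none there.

f has no root in that interval.

The endpoint values f(2) = -31 and f(3) = -142 are both negative. Claim: f(t) < 0 for every t in (2, 3).
Shift to the endpoint 2: with t = 2 + u (0 < u < 1), one computes f(2 + u) = -u^4 - 10u^3 - 38u^2 - 62u - 31.
All 5 nonzero coefficients of this polynomial in u are negative; hence for u > 0 the value is a sum of negative terms (the constant -31 among them).
So f is strictly negative on (2, 3); no root exists in the interval.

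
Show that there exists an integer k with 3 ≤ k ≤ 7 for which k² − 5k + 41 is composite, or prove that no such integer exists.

k = 7

At k = 7: 7² − 5·7 + 41 = 55 = 5·11, which is composite.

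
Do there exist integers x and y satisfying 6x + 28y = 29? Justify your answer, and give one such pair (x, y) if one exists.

There are no such integers.

Both 6 and 28 are divisible by gcd(6, 28) = 2, hence so is any combination 6x + 28y.
However 29 leaves remainder 1 on division by 2.
Hence no integers x, y satisfy the equation.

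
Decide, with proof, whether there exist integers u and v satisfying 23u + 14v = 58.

u = 8, v = -9

23 and 14 are coprime, so 23u + 14v ranges over all of ℤ.
Run the Euclidean algorithm on 23 and 14: 23 = 1·14 + 9, 14 = 1·9 + 5, 9 = 1·5 + 4, 5 = 1·4 + 1, 4 = 4·1 + 0.
Unwinding: 1 = 5 − 1·4 = 5 − (9 − 1·5) = −9 + 2·5 = −9 + 2·(14 − 1·9) = 2·14 − 3·9 = 2·14 − 3·(23 − 1·14) = −3·23 + 5·14, i.e. 23·(-3) + 14·5 = 1.
Scaling by 58 gives the particular solution (u, v) = (-174, 290).
Shifting by a multiple of (14, −23) keeps it a solution: u = -174 + 13·14 = 8, v = 290 − 13·23 = -9.
Indeed 23·8 + 14·(-9) = 184 − 126 = 58.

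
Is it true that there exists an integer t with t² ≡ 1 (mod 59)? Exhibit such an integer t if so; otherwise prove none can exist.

t = 58

t = 58 works: 58² = 3364, and 3364 − 1 = 3363 = 57·59.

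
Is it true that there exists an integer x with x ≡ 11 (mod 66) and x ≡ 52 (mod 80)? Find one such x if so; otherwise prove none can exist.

Both moduli are multiples of 2 = gcd(66, 80), so any solution would satisfy x ≡ 11 and x ≡ 52 modulo 2 simultaneously.
These are incompatible: 11 − 52 = -41 is not divisible by 2.
Therefore no such x exists.

No such integer exists.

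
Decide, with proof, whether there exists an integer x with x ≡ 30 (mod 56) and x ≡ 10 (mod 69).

The moduli 56 and 69 are coprime, so by the Chinese Remainder Theorem a unique solution modulo 3864 exists.
Write x = 30 + 56t and require 30 + 56t ≡ 10 (mod 69), i.e. 56t ≡ 49 (mod 69).
Invert 56 mod 69 by the Euclidean algorithm: 69 = 1·56 + 13, 56 = 4·13 + 4, 13 = 3·4 + 1, 4 = 4·1 + 0; back-substituting, 1 = 13 − 3·4 = 13 − 3·(56 − 4·13) = −3·56 + 13·13 = −3·56 + 13·(69 − 1·56) = 13·69 − 16·56. Hence 56·(-16) ≡ 1, so 56⁻¹ ≡ -16 ≡ 53 (mod 69).
Multiplying by 53: t ≡ 53·49 = 2597 ≡ 44 (mod 69).
With t = 44: x = 30 + 56·44 = 2494.
Indeed 2494 ≡ 30 (mod 56) and 2494 ≡ 10 (mod 69).

x = 2494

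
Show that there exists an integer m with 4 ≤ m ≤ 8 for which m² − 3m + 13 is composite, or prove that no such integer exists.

No such integer m in that range exists.

The values for m = 4, 5, …, 8 are 17, 23, 31, 41, 53, and each of these is prime.
So no value in the range makes the expression composite.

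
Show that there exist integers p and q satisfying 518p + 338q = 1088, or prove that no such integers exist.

Since gcd(518, 338) = 2 and 1088 = 2·544, Bézout's identity guarantees a solution.
Dividing through by 2 reduces the equation to 259p + 169q = 544.
Euclidean algorithm: 259 = 1·169 + 90, 169 = 1·90 + 79, 90 = 1·79 + 11, 79 = 7·11 + 2, 11 = 5·2 + 1, 2 = 2·1 + 0.
Unwinding: 1 = 11 − 5·2 = 11 − 5·(79 − 7·11) = −5·79 + 36·11 = −5·79 + 36·(90 − 1·79) = 36·90 − 41·79 = 36·90 − 41·(169 − 1·90) = −41·169 + 77·90 = −41·169 + 77·(259 − 1·169) = 77·259 − 118·169, i.e. 259·77 + 169·(-118) = 1.
Multiplying through by 544: p = 77·544 = 41888, q = (-118)·544 = -64192 is a solution.
The general solution is p = 41888 + 169k, q = -64192 − 259k; taking k = -247 gives the smaller pair p = 145, q = -219.
Check: 518·145 + 338·(-219) = 75110 − 74022 = 1088. ✓

p = 145, q = -219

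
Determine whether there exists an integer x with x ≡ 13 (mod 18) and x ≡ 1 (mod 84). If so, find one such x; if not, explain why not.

The moduli are not coprime: gcd(18, 84) = 6. Compatibility requires 6 ∣ (1 − 13) = -12, which holds, so solutions exist.
Step through x = 13, 13 + 18, 13 + 2·18, …: the values 13, 31, 49, 67, 85 reduce mod 84 to 13, 31, 49, 67, 1. The value 85 hits 1.
Verify: 85 = 4·18 + 13 and 85 = 1·84 + 1. ✓

x = 85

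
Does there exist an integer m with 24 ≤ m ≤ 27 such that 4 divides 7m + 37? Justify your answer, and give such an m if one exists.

At m = 24 the value 205 is not a multiple of 4. Try m = 25: 7·25 + 37 = 212 = 53·4, which is divisible by 4.

m = 25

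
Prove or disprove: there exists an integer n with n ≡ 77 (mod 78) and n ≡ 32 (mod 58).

There is no such integer.

Both moduli are multiples of 2 = gcd(78, 58), so any solution would satisfy n ≡ 77 and n ≡ 32 modulo 2 simultaneously.
But 77 mod 2 = 1 while 32 mod 2 = 0, a contradiction.
So no integer satisfies both congruences.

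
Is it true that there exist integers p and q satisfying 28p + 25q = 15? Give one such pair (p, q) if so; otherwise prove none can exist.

p = 5, q = -5

28 and 25 are coprime, so 28p + 25q ranges over all of ℤ.
Dividing repeatedly: 28 = 1·25 + 3, 25 = 8·3 + 1, 3 = 3·1 + 0.
Back-substituting, 1 = 25 − 8·3 = 25 − 8·(28 − 1·25) = −8·28 + 9·25; that is, 28·(-8) + 25·9 = 1.
Scaling by 15 gives the particular solution (p, q) = (-120, 135).
Adding 5·25 to p and subtracting 5·28 from q gives the tidier solution (5, -5).
Indeed 28·5 + 25·(-5) = 140 − 125 = 15.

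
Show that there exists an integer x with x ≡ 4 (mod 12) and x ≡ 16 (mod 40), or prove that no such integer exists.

The moduli are not coprime: gcd(12, 40) = 4. Compatibility requires 4 ∣ (16 − 4) = 12, which holds, so solutions exist.
List candidates x ≡ 4 (mod 12): 4, 16. Modulo 40 these are 4, 16; 16 gives 16 as required.
Check: 16 mod 12 = 4, 16 mod 40 = 16. ✓

x = 16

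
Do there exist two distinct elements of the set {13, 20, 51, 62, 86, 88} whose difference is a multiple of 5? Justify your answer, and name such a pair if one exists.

Yes: 13 and 88.

Reduce each element mod 5: 13↦3, 20↦0, 51↦1, 62↦2, 86↦1, 88↦3. The residue 3 repeats (at 13 and 88), and 88 − 13 = 75 = 15·5.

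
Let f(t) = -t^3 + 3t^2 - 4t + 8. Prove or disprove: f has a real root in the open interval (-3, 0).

f has no root in that interval.

Evaluate at the endpoints: f(-3) = 74, f(0) = 8 — same sign (positive).
f'(t) = -3t^2 + 6t - 4 has discriminant 6² − 4·(-3)·(-4) = -12 < 0, so f' has no real roots and is negative for every real t.
So f is strictly decreasing; between -3 and 0 its values lie between f(-3) = 74 and f(0) = 8, all positive. Therefore f has no root in (-3, 0).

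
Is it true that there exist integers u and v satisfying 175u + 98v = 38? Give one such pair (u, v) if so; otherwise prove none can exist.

Both 175 and 98 are divisible by gcd(175, 98) = 7, hence so is any combination 175u + 98v.
However 38 leaves remainder 3 on division by 7.
So the equation is unsolvable over ℤ.

There are no such integers.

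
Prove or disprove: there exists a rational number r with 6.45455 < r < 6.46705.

r = 84/13

Multiplying by 13: 13·6.45455 = 83.90915 and 13·6.46705 = 84.07165, so the integer 84 lies strictly between them.
Dividing back, 6.45455 < 84/13 < 6.46705, and 84/13 is rational.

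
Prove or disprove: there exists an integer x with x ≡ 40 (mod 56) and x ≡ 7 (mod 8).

Both moduli are multiples of 8 = gcd(56, 8), so any solution would satisfy x ≡ 40 and x ≡ 7 modulo 8 simultaneously.
However 40 ≡ 0 and 7 ≡ 7 (mod 8), and 0 ≠ 7.
So no integer satisfies both congruences.

No such integer exists.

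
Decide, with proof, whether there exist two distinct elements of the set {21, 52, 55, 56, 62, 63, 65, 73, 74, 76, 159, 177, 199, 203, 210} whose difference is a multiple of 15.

Two integers differ by a multiple of 15 exactly when they have the same residue mod 15. The residues are 21↦6, 52↦7, 55↦10, 56↦11, 62↦2, 63↦3, 65↦5, 73↦13, 74↦14, 76↦1, 159↦9, 177↦12, 199↦4, 203↦8, 210↦0.
All 15 residues are distinct, so no two elements differ by a multiple of 15.

There is no such pair.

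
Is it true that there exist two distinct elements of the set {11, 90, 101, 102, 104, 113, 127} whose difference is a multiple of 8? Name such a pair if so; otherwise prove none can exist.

Reduce each element modulo 8: 11↦3, 90↦2, 101↦5, 102↦6, 104↦0, 113↦1, 127↦7.
No residue repeats among the 7 elements, so no pair has difference ≡ 0 (mod 8).

No such pair exists.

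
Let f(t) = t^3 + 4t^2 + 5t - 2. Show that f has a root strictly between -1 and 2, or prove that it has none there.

f(-1) = -4 and f(2) = 32, which have opposite signs.
Since f is a polynomial it is continuous on [-1, 2].
By the Intermediate Value Theorem f must vanish at some point of (-1, 2).

Such a root exists.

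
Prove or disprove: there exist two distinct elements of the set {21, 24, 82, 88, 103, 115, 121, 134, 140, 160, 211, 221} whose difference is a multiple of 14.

Two integers differ by a multiple of 14 exactly when they have the same residue mod 14. The residues are 21↦7, 24↦10, 82↦12, 88↦4, 103↦5, 115↦3, 121↦9, 134↦8, 140↦0, 160↦6, 211↦1, 221↦11.
No residue repeats among the 12 elements, so no pair has difference ≡ 0 (mod 14).

No such pair exists.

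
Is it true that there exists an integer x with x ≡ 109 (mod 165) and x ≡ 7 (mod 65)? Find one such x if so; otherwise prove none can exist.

There is no such integer.

Reduce both congruences modulo 5, which divides 165 and 65: they say x ≡ 109 (mod 5) and x ≡ 7 (mod 5).
But 109 mod 5 = 4 while 7 mod 5 = 2, a contradiction.
Therefore no such x exists.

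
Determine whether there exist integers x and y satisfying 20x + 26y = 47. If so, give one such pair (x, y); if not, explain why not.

Any value of 20x + 26y is a multiple of gcd(20, 26) = 2.
But 47 is not a multiple of 2 (it leaves remainder 1).
Hence no integers x, y satisfy the equation.

There are no such integers.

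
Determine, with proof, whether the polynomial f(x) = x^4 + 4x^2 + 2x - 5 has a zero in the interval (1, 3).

f(1) = 2 and f(3) = 118, both positive, so a sign-change argument is unavailable; we show f keeps this sign on the whole interval.
Shift to the endpoint 1: with x = 1 + u (0 < u < 2), one computes f(1 + u) = u^4 + 4u^3 + 10u^2 + 14u + 2.
All 5 nonzero coefficients of this polynomial in u are positive; hence for u > 0 the value is a sum of positive terms (the constant 2 among them).
So f is strictly positive on (1, 3); no root exists in the interval.

No.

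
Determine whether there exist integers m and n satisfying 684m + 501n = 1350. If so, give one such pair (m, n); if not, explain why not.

m = 147, n = -198

Every value of 684m + 501n is a multiple of gcd(684, 501) = 3; since 3 ∣ 1350, solutions exist.
Dividing through by 3 reduces the equation to 228m + 167n = 450.
Run the Euclidean algorithm on 228 and 167: 228 = 1·167 + 61, 167 = 2·61 + 45, 61 = 1·45 + 16, 45 = 2·16 + 13, 16 = 1·13 + 3, 13 = 4·3 + 1, 3 = 3·1 + 0.
Working back up the chain: 1 = 13 − 4·3 = 13 − 4·(16 − 1·13) = −4·16 + 5·13 = −4·16 + 5·(45 − 2·16) = 5·45 − 14·16 = 5·45 − 14·(61 − 1·45) = −14·61 + 19·45 = −14·61 + 19·(167 − 2·61) = 19·167 − 52·61 = 19·167 − 52·(228 − 1·167) = −52·228 + 71·167. So 228·(-52) + 167·71 = 1.
Scaling by 450 gives the particular solution (m, n) = (-23400, 31950).
Adding 141·167 to m and subtracting 141·228 from n gives the tidier solution (147, -198).
Check: 684·147 + 501·(-198) = 100548 − 99198 = 1350. ✓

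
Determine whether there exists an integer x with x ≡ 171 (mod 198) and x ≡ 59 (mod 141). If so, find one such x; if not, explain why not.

There is no such integer.

Reduce both congruences modulo 3, which divides 198 and 141: they say x ≡ 171 (mod 3) and x ≡ 59 (mod 3).
These are incompatible: 171 − 59 = 112 is not divisible by 3.
So no integer satisfies both congruences.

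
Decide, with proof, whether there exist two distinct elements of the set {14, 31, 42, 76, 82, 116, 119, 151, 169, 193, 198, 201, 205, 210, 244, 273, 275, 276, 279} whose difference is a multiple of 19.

Two integers differ by a multiple of 19 exactly when they have the same residue mod 19. The residues are 14↦14, 31↦12, 42↦4, 76↦0, 82↦6, 116↦2, 119↦5, 151↦18, 169↦17, 193↦3, 198↦8, 201↦11, 205↦15, 210↦1, 244↦16, 273↦7, 275↦9, 276↦10, 279↦13.
These 19 residues are pairwise different, hence no difference of two elements is divisible by 19.

No such pair exists.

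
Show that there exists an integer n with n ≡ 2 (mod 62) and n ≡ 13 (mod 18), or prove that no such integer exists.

No, no such integer exists.

Both moduli are multiples of 2 = gcd(62, 18), so any solution would satisfy n ≡ 2 and n ≡ 13 modulo 2 simultaneously.
These are incompatible: 2 − 13 = -11 is not divisible by 2.
Hence the system has no solution.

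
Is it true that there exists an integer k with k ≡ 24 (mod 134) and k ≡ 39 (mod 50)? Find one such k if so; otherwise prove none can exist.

Reduce both congruences modulo 2, which divides 134 and 50: they say k ≡ 24 (mod 2) and k ≡ 39 (mod 2).
These are incompatible: 24 − 39 = -15 is not divisible by 2.
Therefore no such k exists.

No such integer exists.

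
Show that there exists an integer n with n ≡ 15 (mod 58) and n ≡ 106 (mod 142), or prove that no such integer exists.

No, no such integer exists.

Both moduli are multiples of 2 = gcd(58, 142), so any solution would satisfy n ≡ 15 and n ≡ 106 modulo 2 simultaneously.
But 15 mod 2 = 1 while 106 mod 2 = 0, a contradiction.
Hence the system has no solution.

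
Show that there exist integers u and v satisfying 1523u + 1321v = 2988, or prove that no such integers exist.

u = 1205, v = -1387

Since gcd(1523, 1321) = 1, every integer is an integer combination of 1523 and 1321.
Euclidean algorithm: 1523 = 1·1321 + 202, 1321 = 6·202 + 109, 202 = 1·109 + 93, 109 = 1·93 + 16, 93 = 5·16 + 13, 16 = 1·13 + 3, 13 = 4·3 + 1, 3 = 3·1 + 0.
Unwinding: 1 = 13 − 4·3 = 13 − 4·(16 − 1·13) = −4·16 + 5·13 = −4·16 + 5·(93 − 5·16) = 5·93 − 29·16 = 5·93 − 29·(109 − 1·93) = −29·109 + 34·93 = −29·109 + 34·(202 − 1·109) = 34·202 − 63·109 = 34·202 − 63·(1321 − 6·202) = −63·1321 + 412·202 = −63·1321 + 412·(1523 − 1·1321) = 412·1523 − 475·1321, i.e. 1523·412 + 1321·(-475) = 1.
Times 2988: 1523·1231056 + 1321·(-1419300) = 2988, so (1231056, -1419300) solves it.
Subtracting 931·1321 from u and adding 931·1523 to v gives the tidier solution (1205, -1387).
Indeed 1523·1205 + 1321·(-1387) = 1835215 − 1832227 = 2988.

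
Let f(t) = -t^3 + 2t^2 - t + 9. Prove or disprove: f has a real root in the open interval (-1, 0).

f(-1) = 13 and f(0) = 9, both positive, so a sign-change argument is unavailable; we show f keeps this sign on the whole interval.
Shift to the endpoint 0: with t = −u (0 < u < 1), one computes f(−u) = u^3 + 2u^2 + u + 9.
The nonzero coefficients here are all positive, so for u > 0 every term is positive (or zero), and the constant term 9 is strictly positive.
So f is strictly positive on (-1, 0); no root exists in the interval.

f has no root in that interval.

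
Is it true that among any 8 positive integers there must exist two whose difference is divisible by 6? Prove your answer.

Partition the integers by their residue mod 6; there are 6 classes.
Since 8 > 6, two of the 8 integers must share a residue class by the pigeonhole principle; call them a and b.
Their difference a − b is then a multiple of 6.

True.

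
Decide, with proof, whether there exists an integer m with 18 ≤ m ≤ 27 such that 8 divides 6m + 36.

Try m = 18: 6·18 + 36 = 144 = 18·8, which is divisible by 8.

m = 18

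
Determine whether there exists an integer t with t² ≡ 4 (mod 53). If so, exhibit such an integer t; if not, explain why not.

Take t = 2. Then 2² = 4, and since 0 ≤ 4 < 53 this is already reduced: 2² ≡ 4 (mod 53).

t = 2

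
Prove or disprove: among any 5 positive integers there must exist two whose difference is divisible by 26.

Consider the 5 integers 22, 23, …, 26. They lie in distinct residue classes modulo 26, since 5 ≤ 26.
Any two of them differ by at most 4 < 26 and by at least 1, so no difference is a multiple of 26.

No, the set {22, 23, 24, 25, 26} is a counterexample.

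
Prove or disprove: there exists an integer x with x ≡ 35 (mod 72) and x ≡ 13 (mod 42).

No, no such integer exists.

Reduce both congruences modulo 6, which divides 72 and 42: they say x ≡ 35 (mod 6) and x ≡ 13 (mod 6).
These are incompatible: 35 − 13 = 22 is not divisible by 6.
So no integer satisfies both congruences.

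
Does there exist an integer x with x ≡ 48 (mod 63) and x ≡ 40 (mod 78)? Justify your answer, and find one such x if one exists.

There is no such integer.

gcd(63, 78) = 3. If x ≡ 48 (mod 63) and x ≡ 40 (mod 78), then x ≡ 48 (mod 3) and x ≡ 40 (mod 3).
But 48 mod 3 = 0 while 40 mod 3 = 1, a contradiction.
Hence the system has no solution.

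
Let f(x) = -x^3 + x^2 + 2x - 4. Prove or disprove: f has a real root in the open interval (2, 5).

No such root exists.

The endpoint values f(2) = -4 and f(5) = -94 are both negative. Claim: f(x) < 0 for every x in (2, 5).
Substitute x = 2 + u, where 0 < u < 3 on the interval. Expanding, f(2 + u) = -u^3 - 5u^2 - 6u - 4.
The nonzero coefficients here are all negative, so for u > 0 every term is negative (or zero), and the constant term -4 is strictly negative.
So f is strictly negative on (2, 5); no root exists in the interval.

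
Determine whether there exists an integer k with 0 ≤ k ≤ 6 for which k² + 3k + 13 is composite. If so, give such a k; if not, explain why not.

No, no such integer k in that range exists.

The values for k = 0, 1, …, 6 are 13, 17, 23, 31, 41, 53, 67, and each of these is prime.
So no value in the range makes the expression composite.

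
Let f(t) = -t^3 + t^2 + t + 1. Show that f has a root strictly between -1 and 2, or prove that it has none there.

f(-1) = 2 and f(2) = -1, which have opposite signs.
f is continuous everywhere (it is a polynomial), in particular on [-1, 2].
By the Intermediate Value Theorem, f takes the value 0 somewhere in the open interval.

Yes, f has a root in the interval.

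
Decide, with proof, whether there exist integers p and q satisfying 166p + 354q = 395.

Both 166 and 354 are divisible by gcd(166, 354) = 2, hence so is any combination 166p + 354q.
But 395 is not a multiple of 2 (it leaves remainder 1).
So the equation is unsolvable over ℤ.

There are no such integers.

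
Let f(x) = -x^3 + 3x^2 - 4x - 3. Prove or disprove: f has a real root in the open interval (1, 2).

Evaluate at the endpoints: f(1) = -5, f(2) = -7 — same sign (negative).
f'(x) = -3x^2 + 6x - 4 has discriminant 6² − 4·(-3)·(-4) = -12 < 0, so f' has no real roots and is negative for every real x.
So f is strictly decreasing; between 1 and 2 its values lie between f(1) = -5 and f(2) = -7, all negative. Therefore f has no root in (1, 2).

f has no root in that interval.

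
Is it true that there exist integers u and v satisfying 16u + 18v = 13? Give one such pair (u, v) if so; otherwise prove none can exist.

Any value of 16u + 18v is a multiple of gcd(16, 18) = 2.
However 13 leaves remainder 1 on division by 2.
Therefore 16u + 18v = 13 has no solution in integers.

No, no such integers exist.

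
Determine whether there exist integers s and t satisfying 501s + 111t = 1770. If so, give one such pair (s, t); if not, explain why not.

s = 33, t = -133

Every value of 501s + 111t is a multiple of gcd(501, 111) = 3; since 3 ∣ 1770, solutions exist.
Dividing through by 3 reduces the equation to 167s + 37t = 590.
Run the Euclidean algorithm on 167 and 37: 167 = 4·37 + 19, 37 = 1·19 + 18, 19 = 1·18 + 1, 18 = 18·1 + 0.
Back-substituting, 1 = 19 − 1·18 = 19 − (37 − 1·19) = −37 + 2·19 = −37 + 2·(167 − 4·37) = 2·167 − 9·37; that is, 167·2 + 37·(-9) = 1.
Multiplying through by 590: s = 2·590 = 1180, t = (-9)·590 = -5310 is a solution.
The general solution is s = 1180 + 37k, t = -5310 − 167k; taking k = -31 gives the smaller pair s = 33, t = -133.
Indeed 501·33 + 111·(-133) = 16533 − 14763 = 1770.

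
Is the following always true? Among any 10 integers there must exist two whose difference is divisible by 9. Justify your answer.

Each integer lies in one of the 9 residue classes modulo 9.
With 10 integers and only 9 classes, the pigeonhole principle forces two of them, say a and b, into the same class.
Their difference a − b is then a multiple of 9.

True.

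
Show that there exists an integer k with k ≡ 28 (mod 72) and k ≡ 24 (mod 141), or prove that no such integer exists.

gcd(72, 141) = 3. If k ≡ 28 (mod 72) and k ≡ 24 (mod 141), then k ≡ 28 (mod 3) and k ≡ 24 (mod 3).
These are incompatible: 28 − 24 = 4 is not divisible by 3.
Therefore no such k exists.

No, no such integer exists.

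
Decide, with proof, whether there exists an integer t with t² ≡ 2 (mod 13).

There is no such integer.

Squares mod 13 repeat after t = 6 (as (−t)² = t²); for t = 0..6 they are 0, 1, 4, 9, 3, 12, 10.
The set of squares mod 13 is therefore {0, 1, 3, 4, 9, 10, 12}, which does not contain 2.
Therefore t² ≡ 2 (mod 13) has no solution.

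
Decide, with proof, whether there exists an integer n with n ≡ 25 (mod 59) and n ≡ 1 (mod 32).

Since 59 and 32 share no common factor, CRT says the pair of congruences has a solution (unique mod 1888).
Any solution of the first congruence is n = 25 + 59t; substituting into the second, 59t ≡ 1 − 25 ≡ 8 (mod 32).
59 ≡ 27 (mod 32), so this reads 27t ≡ 8 (mod 32). Since 27·19 = 513 = 16·32 + 1, the inverse of 27 mod 32 is 19.
Multiplying by 19: t ≡ 19·8 = 152 ≡ 24 (mod 32).
With t = 24: n = 25 + 59·24 = 1441.
Verify: 1441 = 24·59 + 25 and 1441 = 45·32 + 1. ✓

n = 1441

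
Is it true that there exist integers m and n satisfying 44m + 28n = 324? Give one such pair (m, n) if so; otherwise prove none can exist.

m = 1, n = 10

gcd(44, 28) = 4, and 4 divides 324, so integer solutions exist.
Dividing through by 4 reduces the equation to 11m + 7n = 81.
Dividing repeatedly: 11 = 1·7 + 4, 7 = 1·4 + 3, 4 = 1·3 + 1, 3 = 3·1 + 0.
Unwinding: 1 = 4 − 1·3 = 4 − (7 − 1·4) = −7 + 2·4 = −7 + 2·(11 − 1·7) = 2·11 − 3·7, i.e. 11·2 + 7·(-3) = 1.
Times 81: 11·162 + 7·(-243) = 81, so (162, -243) solves it.
The general solution is m = 162 + 7k, n = -243 − 11k; taking k = -23 gives the smaller pair m = 1, n = 10.
Check: 44·1 + 28·10 = 44 + 280 = 324. ✓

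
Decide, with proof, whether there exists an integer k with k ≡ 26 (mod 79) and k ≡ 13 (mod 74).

k = 2159

Since 79 and 74 share no common factor, CRT says the pair of congruences has a solution (unique mod 5846).
Write k = 26 + 79t and require 26 + 79t ≡ 13 (mod 74), i.e. 79t ≡ 61 (mod 74).
79 ≡ 5 (mod 74), so this reads 5t ≡ 61 (mod 74). To invert 5 modulo 74: 74 = 14·5 + 4, 5 = 1·4 + 1, 4 = 4·1 + 0, and unwinding, 1 = 5 − 1·4 = 5 − (74 − 14·5) = −74 + 15·5. Thus 5⁻¹ ≡ 15 (mod 74).
Therefore t ≡ 15·61 = 915 ≡ 27 (mod 74).
With t = 27: k = 26 + 79·27 = 2159.
Verify: 2159 = 27·79 + 26 and 2159 = 29·74 + 13. ✓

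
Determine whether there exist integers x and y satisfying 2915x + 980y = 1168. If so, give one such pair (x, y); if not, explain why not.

Any value of 2915x + 980y is a multiple of gcd(2915, 980) = 5.
However 1168 leaves remainder 3 on division by 5.
Therefore 2915x + 980y = 1168 has no solution in integers.

No such integers exist.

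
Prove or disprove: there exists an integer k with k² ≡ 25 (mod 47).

Take k = 5. Then 5² = 25, and since 0 ≤ 25 < 47 this is already reduced: 5² ≡ 25 (mod 47).

k = 5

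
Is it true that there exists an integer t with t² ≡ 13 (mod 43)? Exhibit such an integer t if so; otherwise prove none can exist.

t = 23

t = 23 works: 23² = 529, and 529 − 13 = 516 = 12·43.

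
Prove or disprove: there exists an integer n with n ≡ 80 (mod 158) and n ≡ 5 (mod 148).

No, no such integer exists.

Both moduli are multiples of 2 = gcd(158, 148), so any solution would satisfy n ≡ 80 and n ≡ 5 modulo 2 simultaneously.
But 80 mod 2 = 0 while 5 mod 2 = 1, a contradiction.
Hence the system has no solution.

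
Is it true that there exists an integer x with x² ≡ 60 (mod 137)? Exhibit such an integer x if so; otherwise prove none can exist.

x = 34

x = 34 works: 34² = 1156, and 1156 − 60 = 1096 = 8·137.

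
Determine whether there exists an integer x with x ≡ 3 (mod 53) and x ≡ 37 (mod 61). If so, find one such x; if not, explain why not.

The moduli 53 and 61 are coprime, so by the Chinese Remainder Theorem a unique solution modulo 3233 exists.
Write x = 3 + 53t and require 3 + 53t ≡ 37 (mod 61), i.e. 53t ≡ 34 (mod 61).
Invert 53 mod 61 by the Euclidean algorithm: 61 = 1·53 + 8, 53 = 6·8 + 5, 8 = 1·5 + 3, 5 = 1·3 + 2, 3 = 1·2 + 1, 2 = 2·1 + 0; back-substituting, 1 = 3 − 1·2 = 3 − (5 − 1·3) = −5 + 2·3 = −5 + 2·(8 − 1·5) = 2·8 − 3·5 = 2·8 − 3·(53 − 6·8) = −3·53 + 20·8 = −3·53 + 20·(61 − 1·53) = 20·61 − 23·53. Hence 53·(-23) ≡ 1, so 53⁻¹ ≡ -23 ≡ 38 (mod 61).
Multiplying by 38: t ≡ 38·34 = 1292 ≡ 11 (mod 61).
With t = 11: x = 3 + 53·11 = 586.
Verify: 586 = 11·53 + 3 and 586 = 9·61 + 37. ✓

x = 586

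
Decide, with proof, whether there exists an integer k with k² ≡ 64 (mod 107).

k = 99 works: 99² = 9801, and 9801 − 64 = 9737 = 91·107.

k = 99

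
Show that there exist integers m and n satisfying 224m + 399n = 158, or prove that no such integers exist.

Both 224 and 399 are divisible by gcd(224, 399) = 7, hence so is any combination 224m + 399n.
But 158 = 7·22 + 4, so 7 ∤ 158.
Hence no integers m, n satisfy the equation.

There are no such integers.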